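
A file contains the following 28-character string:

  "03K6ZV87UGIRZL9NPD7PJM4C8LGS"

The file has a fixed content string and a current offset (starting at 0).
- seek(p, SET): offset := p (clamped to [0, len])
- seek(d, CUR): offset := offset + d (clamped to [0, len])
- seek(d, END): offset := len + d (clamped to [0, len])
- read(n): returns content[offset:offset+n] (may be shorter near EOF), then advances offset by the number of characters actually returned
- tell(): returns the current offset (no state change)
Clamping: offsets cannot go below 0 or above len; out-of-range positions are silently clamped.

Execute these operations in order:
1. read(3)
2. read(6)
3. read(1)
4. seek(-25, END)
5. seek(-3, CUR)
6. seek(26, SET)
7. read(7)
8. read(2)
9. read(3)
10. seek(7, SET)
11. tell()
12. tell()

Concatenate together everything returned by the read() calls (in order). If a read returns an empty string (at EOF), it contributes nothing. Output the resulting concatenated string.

After 1 (read(3)): returned '03K', offset=3
After 2 (read(6)): returned '6ZV87U', offset=9
After 3 (read(1)): returned 'G', offset=10
After 4 (seek(-25, END)): offset=3
After 5 (seek(-3, CUR)): offset=0
After 6 (seek(26, SET)): offset=26
After 7 (read(7)): returned 'GS', offset=28
After 8 (read(2)): returned '', offset=28
After 9 (read(3)): returned '', offset=28
After 10 (seek(7, SET)): offset=7
After 11 (tell()): offset=7
After 12 (tell()): offset=7

Answer: 03K6ZV87UGGS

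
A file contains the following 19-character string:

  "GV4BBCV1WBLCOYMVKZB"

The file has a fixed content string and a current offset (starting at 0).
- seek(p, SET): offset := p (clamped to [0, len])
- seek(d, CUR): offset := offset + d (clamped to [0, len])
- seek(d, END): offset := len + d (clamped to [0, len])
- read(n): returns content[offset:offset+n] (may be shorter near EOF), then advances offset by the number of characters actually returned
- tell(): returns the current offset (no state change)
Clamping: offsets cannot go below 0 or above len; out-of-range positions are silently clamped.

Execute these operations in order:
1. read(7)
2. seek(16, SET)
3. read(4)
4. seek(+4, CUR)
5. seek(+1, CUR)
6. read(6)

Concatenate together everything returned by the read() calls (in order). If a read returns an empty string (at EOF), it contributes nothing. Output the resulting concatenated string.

After 1 (read(7)): returned 'GV4BBCV', offset=7
After 2 (seek(16, SET)): offset=16
After 3 (read(4)): returned 'KZB', offset=19
After 4 (seek(+4, CUR)): offset=19
After 5 (seek(+1, CUR)): offset=19
After 6 (read(6)): returned '', offset=19

Answer: GV4BBCVKZB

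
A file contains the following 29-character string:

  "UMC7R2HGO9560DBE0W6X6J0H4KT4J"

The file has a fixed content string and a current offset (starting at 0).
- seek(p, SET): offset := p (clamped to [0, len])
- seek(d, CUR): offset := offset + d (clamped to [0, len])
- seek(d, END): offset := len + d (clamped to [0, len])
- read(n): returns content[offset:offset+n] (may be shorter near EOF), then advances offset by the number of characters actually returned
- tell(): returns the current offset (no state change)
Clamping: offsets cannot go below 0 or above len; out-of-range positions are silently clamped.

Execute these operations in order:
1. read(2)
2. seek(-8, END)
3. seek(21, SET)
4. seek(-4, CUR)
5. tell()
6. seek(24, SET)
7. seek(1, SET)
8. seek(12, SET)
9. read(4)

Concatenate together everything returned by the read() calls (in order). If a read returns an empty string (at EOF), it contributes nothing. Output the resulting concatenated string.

Answer: UM0DBE

Derivation:
After 1 (read(2)): returned 'UM', offset=2
After 2 (seek(-8, END)): offset=21
After 3 (seek(21, SET)): offset=21
After 4 (seek(-4, CUR)): offset=17
After 5 (tell()): offset=17
After 6 (seek(24, SET)): offset=24
After 7 (seek(1, SET)): offset=1
After 8 (seek(12, SET)): offset=12
After 9 (read(4)): returned '0DBE', offset=16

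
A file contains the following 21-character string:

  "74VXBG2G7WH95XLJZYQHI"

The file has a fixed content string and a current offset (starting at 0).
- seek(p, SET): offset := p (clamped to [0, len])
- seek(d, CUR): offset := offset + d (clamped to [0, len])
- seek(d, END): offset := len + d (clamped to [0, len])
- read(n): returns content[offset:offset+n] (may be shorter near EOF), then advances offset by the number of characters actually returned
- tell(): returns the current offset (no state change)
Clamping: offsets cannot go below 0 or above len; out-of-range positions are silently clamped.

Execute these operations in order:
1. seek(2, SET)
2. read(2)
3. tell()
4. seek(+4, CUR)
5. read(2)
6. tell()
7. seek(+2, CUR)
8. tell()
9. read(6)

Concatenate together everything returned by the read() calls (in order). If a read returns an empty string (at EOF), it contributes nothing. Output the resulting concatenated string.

Answer: VX7W5XLJZY

Derivation:
After 1 (seek(2, SET)): offset=2
After 2 (read(2)): returned 'VX', offset=4
After 3 (tell()): offset=4
After 4 (seek(+4, CUR)): offset=8
After 5 (read(2)): returned '7W', offset=10
After 6 (tell()): offset=10
After 7 (seek(+2, CUR)): offset=12
After 8 (tell()): offset=12
After 9 (read(6)): returned '5XLJZY', offset=18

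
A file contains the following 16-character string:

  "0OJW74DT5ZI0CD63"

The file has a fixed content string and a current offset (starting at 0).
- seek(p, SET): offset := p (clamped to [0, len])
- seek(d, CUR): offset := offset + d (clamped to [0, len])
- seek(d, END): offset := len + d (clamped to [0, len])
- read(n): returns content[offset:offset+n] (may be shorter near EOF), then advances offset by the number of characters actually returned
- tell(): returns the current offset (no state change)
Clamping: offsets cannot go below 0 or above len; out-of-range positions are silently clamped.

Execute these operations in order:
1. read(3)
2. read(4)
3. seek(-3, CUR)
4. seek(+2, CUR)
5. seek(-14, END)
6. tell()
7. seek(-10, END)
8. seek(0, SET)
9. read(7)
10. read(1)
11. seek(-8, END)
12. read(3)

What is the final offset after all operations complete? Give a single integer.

After 1 (read(3)): returned '0OJ', offset=3
After 2 (read(4)): returned 'W74D', offset=7
After 3 (seek(-3, CUR)): offset=4
After 4 (seek(+2, CUR)): offset=6
After 5 (seek(-14, END)): offset=2
After 6 (tell()): offset=2
After 7 (seek(-10, END)): offset=6
After 8 (seek(0, SET)): offset=0
After 9 (read(7)): returned '0OJW74D', offset=7
After 10 (read(1)): returned 'T', offset=8
After 11 (seek(-8, END)): offset=8
After 12 (read(3)): returned '5ZI', offset=11

Answer: 11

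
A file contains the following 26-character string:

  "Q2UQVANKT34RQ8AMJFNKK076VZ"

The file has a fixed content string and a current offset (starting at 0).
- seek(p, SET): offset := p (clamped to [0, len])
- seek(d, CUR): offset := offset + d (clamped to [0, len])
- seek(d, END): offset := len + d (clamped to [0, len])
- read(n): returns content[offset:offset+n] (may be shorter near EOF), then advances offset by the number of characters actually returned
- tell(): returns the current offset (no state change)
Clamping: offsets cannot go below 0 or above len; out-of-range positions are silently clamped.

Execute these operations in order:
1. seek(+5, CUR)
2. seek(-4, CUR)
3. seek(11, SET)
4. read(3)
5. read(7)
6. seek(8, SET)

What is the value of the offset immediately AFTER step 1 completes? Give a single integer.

After 1 (seek(+5, CUR)): offset=5

Answer: 5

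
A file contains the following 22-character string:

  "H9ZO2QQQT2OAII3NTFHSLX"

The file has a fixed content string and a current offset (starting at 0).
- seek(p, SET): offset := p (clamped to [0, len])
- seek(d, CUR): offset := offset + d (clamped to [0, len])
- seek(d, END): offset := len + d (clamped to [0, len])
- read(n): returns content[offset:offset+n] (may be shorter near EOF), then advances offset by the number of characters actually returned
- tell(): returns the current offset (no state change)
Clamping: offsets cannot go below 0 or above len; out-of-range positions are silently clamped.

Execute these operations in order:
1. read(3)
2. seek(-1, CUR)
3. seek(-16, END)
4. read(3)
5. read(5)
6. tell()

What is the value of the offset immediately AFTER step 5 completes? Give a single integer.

After 1 (read(3)): returned 'H9Z', offset=3
After 2 (seek(-1, CUR)): offset=2
After 3 (seek(-16, END)): offset=6
After 4 (read(3)): returned 'QQT', offset=9
After 5 (read(5)): returned '2OAII', offset=14

Answer: 14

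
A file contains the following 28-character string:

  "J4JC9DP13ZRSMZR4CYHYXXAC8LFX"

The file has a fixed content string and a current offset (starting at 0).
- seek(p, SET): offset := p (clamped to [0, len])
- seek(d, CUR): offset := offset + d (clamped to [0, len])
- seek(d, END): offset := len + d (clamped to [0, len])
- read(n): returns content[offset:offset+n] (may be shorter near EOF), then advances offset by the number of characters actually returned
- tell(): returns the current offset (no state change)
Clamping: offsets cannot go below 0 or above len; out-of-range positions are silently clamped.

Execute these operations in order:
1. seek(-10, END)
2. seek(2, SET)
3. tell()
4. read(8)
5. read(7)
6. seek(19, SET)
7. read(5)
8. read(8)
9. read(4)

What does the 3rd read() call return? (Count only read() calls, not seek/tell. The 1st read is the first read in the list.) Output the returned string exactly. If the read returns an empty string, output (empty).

After 1 (seek(-10, END)): offset=18
After 2 (seek(2, SET)): offset=2
After 3 (tell()): offset=2
After 4 (read(8)): returned 'JC9DP13Z', offset=10
After 5 (read(7)): returned 'RSMZR4C', offset=17
After 6 (seek(19, SET)): offset=19
After 7 (read(5)): returned 'YXXAC', offset=24
After 8 (read(8)): returned '8LFX', offset=28
After 9 (read(4)): returned '', offset=28

Answer: YXXAC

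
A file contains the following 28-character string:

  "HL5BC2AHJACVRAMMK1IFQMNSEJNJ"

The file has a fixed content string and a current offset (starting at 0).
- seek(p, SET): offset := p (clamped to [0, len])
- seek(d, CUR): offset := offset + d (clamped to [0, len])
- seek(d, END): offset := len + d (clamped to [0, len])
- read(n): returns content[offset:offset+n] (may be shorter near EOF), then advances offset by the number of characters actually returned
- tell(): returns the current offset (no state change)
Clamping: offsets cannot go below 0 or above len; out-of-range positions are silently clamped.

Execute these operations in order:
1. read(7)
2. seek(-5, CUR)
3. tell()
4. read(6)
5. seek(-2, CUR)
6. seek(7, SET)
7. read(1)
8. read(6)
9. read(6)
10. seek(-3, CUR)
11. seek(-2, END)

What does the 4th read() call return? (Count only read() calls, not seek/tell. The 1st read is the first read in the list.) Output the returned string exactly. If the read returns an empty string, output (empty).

After 1 (read(7)): returned 'HL5BC2A', offset=7
After 2 (seek(-5, CUR)): offset=2
After 3 (tell()): offset=2
After 4 (read(6)): returned '5BC2AH', offset=8
After 5 (seek(-2, CUR)): offset=6
After 6 (seek(7, SET)): offset=7
After 7 (read(1)): returned 'H', offset=8
After 8 (read(6)): returned 'JACVRA', offset=14
After 9 (read(6)): returned 'MMK1IF', offset=20
After 10 (seek(-3, CUR)): offset=17
After 11 (seek(-2, END)): offset=26

Answer: JACVRA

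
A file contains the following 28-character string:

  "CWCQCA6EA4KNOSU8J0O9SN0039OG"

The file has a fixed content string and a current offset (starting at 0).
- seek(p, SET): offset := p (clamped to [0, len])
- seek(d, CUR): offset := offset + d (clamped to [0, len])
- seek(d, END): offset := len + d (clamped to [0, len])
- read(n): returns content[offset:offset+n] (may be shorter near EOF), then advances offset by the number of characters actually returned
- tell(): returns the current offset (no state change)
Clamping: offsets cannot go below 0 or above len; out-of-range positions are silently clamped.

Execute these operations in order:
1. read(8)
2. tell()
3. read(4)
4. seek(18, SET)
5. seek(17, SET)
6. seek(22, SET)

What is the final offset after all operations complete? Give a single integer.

After 1 (read(8)): returned 'CWCQCA6E', offset=8
After 2 (tell()): offset=8
After 3 (read(4)): returned 'A4KN', offset=12
After 4 (seek(18, SET)): offset=18
After 5 (seek(17, SET)): offset=17
After 6 (seek(22, SET)): offset=22

Answer: 22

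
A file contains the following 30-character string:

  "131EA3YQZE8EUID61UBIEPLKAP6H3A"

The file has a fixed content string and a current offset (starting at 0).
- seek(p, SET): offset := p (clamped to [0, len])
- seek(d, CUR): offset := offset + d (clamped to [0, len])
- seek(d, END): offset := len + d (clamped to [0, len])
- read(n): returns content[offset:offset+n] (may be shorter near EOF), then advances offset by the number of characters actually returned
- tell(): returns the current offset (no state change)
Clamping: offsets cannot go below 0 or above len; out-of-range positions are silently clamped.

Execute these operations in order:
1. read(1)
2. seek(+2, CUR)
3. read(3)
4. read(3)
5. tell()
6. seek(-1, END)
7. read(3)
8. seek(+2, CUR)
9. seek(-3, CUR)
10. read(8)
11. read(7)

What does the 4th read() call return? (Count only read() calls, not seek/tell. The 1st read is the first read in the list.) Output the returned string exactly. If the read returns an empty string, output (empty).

Answer: A

Derivation:
After 1 (read(1)): returned '1', offset=1
After 2 (seek(+2, CUR)): offset=3
After 3 (read(3)): returned 'EA3', offset=6
After 4 (read(3)): returned 'YQZ', offset=9
After 5 (tell()): offset=9
After 6 (seek(-1, END)): offset=29
After 7 (read(3)): returned 'A', offset=30
After 8 (seek(+2, CUR)): offset=30
After 9 (seek(-3, CUR)): offset=27
After 10 (read(8)): returned 'H3A', offset=30
After 11 (read(7)): returned '', offset=30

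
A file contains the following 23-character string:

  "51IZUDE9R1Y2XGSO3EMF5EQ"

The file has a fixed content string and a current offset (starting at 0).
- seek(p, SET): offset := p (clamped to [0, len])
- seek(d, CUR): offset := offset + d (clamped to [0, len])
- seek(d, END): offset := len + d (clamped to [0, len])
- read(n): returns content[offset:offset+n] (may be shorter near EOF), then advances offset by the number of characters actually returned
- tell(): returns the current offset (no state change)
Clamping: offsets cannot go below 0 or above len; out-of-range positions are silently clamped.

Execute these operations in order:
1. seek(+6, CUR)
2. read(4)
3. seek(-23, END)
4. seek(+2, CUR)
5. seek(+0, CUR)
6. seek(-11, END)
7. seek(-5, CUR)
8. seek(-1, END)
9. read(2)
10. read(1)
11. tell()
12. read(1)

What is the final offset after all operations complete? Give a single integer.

After 1 (seek(+6, CUR)): offset=6
After 2 (read(4)): returned 'E9R1', offset=10
After 3 (seek(-23, END)): offset=0
After 4 (seek(+2, CUR)): offset=2
After 5 (seek(+0, CUR)): offset=2
After 6 (seek(-11, END)): offset=12
After 7 (seek(-5, CUR)): offset=7
After 8 (seek(-1, END)): offset=22
After 9 (read(2)): returned 'Q', offset=23
After 10 (read(1)): returned '', offset=23
After 11 (tell()): offset=23
After 12 (read(1)): returned '', offset=23

Answer: 23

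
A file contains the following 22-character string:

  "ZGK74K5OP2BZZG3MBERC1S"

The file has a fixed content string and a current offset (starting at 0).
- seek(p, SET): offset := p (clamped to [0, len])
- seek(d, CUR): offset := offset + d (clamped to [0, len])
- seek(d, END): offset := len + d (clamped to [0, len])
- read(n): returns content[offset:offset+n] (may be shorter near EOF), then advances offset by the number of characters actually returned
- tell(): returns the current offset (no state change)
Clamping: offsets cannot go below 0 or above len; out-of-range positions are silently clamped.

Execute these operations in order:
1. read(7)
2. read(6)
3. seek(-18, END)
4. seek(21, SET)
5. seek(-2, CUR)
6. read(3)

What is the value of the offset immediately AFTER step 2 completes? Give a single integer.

Answer: 13

Derivation:
After 1 (read(7)): returned 'ZGK74K5', offset=7
After 2 (read(6)): returned 'OP2BZZ', offset=13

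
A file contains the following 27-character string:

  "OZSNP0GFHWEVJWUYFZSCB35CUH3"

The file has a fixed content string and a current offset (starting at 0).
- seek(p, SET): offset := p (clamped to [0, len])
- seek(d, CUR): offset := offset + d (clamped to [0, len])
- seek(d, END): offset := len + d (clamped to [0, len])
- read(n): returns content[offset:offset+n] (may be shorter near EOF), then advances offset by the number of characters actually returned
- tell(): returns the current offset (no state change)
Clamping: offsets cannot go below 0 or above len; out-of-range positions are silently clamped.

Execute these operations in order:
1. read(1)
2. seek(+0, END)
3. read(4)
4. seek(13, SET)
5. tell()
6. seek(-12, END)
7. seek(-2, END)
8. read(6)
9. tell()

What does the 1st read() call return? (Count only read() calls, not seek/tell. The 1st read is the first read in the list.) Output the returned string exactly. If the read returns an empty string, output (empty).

Answer: O

Derivation:
After 1 (read(1)): returned 'O', offset=1
After 2 (seek(+0, END)): offset=27
After 3 (read(4)): returned '', offset=27
After 4 (seek(13, SET)): offset=13
After 5 (tell()): offset=13
After 6 (seek(-12, END)): offset=15
After 7 (seek(-2, END)): offset=25
After 8 (read(6)): returned 'H3', offset=27
After 9 (tell()): offset=27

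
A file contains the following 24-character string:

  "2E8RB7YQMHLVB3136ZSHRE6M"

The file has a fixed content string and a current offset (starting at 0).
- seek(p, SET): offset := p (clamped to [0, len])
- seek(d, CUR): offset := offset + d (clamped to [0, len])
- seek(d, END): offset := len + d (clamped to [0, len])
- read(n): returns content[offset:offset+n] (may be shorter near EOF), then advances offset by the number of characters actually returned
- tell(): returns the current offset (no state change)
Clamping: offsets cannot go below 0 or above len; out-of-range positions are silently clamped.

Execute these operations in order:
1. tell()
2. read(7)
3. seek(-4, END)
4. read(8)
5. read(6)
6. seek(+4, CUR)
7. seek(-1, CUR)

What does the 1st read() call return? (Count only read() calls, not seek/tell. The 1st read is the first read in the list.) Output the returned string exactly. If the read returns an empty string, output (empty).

Answer: 2E8RB7Y

Derivation:
After 1 (tell()): offset=0
After 2 (read(7)): returned '2E8RB7Y', offset=7
After 3 (seek(-4, END)): offset=20
After 4 (read(8)): returned 'RE6M', offset=24
After 5 (read(6)): returned '', offset=24
After 6 (seek(+4, CUR)): offset=24
After 7 (seek(-1, CUR)): offset=23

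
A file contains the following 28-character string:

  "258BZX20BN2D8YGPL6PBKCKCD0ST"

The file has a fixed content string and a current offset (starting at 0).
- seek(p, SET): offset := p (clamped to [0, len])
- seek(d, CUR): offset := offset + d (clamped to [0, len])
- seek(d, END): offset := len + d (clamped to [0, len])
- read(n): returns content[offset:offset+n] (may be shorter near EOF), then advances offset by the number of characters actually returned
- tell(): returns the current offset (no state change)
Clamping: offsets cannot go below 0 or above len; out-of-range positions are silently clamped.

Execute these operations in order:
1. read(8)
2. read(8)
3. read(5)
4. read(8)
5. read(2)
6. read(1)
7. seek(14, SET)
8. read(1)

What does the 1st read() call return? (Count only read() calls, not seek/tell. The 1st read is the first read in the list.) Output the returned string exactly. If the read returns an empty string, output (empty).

Answer: 258BZX20

Derivation:
After 1 (read(8)): returned '258BZX20', offset=8
After 2 (read(8)): returned 'BN2D8YGP', offset=16
After 3 (read(5)): returned 'L6PBK', offset=21
After 4 (read(8)): returned 'CKCD0ST', offset=28
After 5 (read(2)): returned '', offset=28
After 6 (read(1)): returned '', offset=28
After 7 (seek(14, SET)): offset=14
After 8 (read(1)): returned 'G', offset=15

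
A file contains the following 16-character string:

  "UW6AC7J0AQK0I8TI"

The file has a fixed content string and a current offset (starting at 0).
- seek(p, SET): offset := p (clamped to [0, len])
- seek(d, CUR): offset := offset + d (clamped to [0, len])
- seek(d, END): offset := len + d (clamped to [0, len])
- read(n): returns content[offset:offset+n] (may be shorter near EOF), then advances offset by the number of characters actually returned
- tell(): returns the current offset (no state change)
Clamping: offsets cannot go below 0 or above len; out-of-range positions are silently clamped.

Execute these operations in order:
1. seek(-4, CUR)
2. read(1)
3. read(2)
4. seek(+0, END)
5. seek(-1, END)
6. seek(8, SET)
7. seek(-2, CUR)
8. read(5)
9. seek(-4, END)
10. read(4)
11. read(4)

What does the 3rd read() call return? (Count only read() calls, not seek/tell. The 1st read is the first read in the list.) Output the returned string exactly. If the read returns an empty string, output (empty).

After 1 (seek(-4, CUR)): offset=0
After 2 (read(1)): returned 'U', offset=1
After 3 (read(2)): returned 'W6', offset=3
After 4 (seek(+0, END)): offset=16
After 5 (seek(-1, END)): offset=15
After 6 (seek(8, SET)): offset=8
After 7 (seek(-2, CUR)): offset=6
After 8 (read(5)): returned 'J0AQK', offset=11
After 9 (seek(-4, END)): offset=12
After 10 (read(4)): returned 'I8TI', offset=16
After 11 (read(4)): returned '', offset=16

Answer: J0AQK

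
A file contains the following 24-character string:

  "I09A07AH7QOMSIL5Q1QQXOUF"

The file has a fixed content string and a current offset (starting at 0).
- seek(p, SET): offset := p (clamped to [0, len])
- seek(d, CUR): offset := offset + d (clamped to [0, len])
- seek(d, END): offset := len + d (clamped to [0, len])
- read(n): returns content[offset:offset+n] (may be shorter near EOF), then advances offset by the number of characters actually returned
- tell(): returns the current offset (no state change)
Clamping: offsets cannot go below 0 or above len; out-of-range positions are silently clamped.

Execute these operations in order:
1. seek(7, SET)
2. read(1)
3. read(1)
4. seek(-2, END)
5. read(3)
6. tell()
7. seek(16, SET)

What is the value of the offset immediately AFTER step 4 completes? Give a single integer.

After 1 (seek(7, SET)): offset=7
After 2 (read(1)): returned 'H', offset=8
After 3 (read(1)): returned '7', offset=9
After 4 (seek(-2, END)): offset=22

Answer: 22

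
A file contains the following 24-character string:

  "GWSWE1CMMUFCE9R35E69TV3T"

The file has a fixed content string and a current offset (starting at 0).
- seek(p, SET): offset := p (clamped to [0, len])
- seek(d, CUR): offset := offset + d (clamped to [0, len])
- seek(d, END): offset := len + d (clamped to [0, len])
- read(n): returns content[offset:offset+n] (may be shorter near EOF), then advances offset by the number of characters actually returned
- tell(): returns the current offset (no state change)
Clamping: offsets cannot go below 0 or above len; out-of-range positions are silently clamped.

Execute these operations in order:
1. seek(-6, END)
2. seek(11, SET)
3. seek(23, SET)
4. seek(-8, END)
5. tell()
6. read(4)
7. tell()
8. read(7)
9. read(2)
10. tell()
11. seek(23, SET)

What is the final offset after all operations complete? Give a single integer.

After 1 (seek(-6, END)): offset=18
After 2 (seek(11, SET)): offset=11
After 3 (seek(23, SET)): offset=23
After 4 (seek(-8, END)): offset=16
After 5 (tell()): offset=16
After 6 (read(4)): returned '5E69', offset=20
After 7 (tell()): offset=20
After 8 (read(7)): returned 'TV3T', offset=24
After 9 (read(2)): returned '', offset=24
After 10 (tell()): offset=24
After 11 (seek(23, SET)): offset=23

Answer: 23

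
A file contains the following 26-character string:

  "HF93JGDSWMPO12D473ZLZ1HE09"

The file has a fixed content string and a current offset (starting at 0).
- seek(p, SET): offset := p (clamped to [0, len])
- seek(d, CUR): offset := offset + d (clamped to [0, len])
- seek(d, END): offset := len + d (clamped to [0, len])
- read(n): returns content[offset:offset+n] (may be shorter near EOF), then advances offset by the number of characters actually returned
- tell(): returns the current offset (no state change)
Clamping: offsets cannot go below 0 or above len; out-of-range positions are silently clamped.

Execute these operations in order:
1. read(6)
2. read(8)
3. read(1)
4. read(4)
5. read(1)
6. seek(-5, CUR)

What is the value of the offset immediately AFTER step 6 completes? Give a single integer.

After 1 (read(6)): returned 'HF93JG', offset=6
After 2 (read(8)): returned 'DSWMPO12', offset=14
After 3 (read(1)): returned 'D', offset=15
After 4 (read(4)): returned '473Z', offset=19
After 5 (read(1)): returned 'L', offset=20
After 6 (seek(-5, CUR)): offset=15

Answer: 15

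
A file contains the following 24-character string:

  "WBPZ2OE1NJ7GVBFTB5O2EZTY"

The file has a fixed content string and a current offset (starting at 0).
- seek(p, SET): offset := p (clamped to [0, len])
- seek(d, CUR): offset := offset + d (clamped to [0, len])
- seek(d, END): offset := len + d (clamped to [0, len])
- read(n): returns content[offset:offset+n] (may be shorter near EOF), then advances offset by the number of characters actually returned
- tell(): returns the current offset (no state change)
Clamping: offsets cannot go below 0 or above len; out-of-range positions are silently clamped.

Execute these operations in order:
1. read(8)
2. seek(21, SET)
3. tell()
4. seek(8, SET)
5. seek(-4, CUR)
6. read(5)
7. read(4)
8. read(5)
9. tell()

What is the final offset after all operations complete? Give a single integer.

Answer: 18

Derivation:
After 1 (read(8)): returned 'WBPZ2OE1', offset=8
After 2 (seek(21, SET)): offset=21
After 3 (tell()): offset=21
After 4 (seek(8, SET)): offset=8
After 5 (seek(-4, CUR)): offset=4
After 6 (read(5)): returned '2OE1N', offset=9
After 7 (read(4)): returned 'J7GV', offset=13
After 8 (read(5)): returned 'BFTB5', offset=18
After 9 (tell()): offset=18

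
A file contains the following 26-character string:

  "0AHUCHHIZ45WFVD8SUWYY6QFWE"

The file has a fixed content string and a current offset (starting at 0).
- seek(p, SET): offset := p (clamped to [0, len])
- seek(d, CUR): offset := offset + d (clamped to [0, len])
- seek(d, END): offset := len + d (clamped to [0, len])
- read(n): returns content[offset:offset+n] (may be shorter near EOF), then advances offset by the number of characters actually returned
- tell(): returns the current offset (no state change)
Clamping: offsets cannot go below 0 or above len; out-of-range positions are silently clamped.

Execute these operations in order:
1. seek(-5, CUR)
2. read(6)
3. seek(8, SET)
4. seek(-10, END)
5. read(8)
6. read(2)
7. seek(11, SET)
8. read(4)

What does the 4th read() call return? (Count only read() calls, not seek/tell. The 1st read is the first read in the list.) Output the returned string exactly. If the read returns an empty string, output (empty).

After 1 (seek(-5, CUR)): offset=0
After 2 (read(6)): returned '0AHUCH', offset=6
After 3 (seek(8, SET)): offset=8
After 4 (seek(-10, END)): offset=16
After 5 (read(8)): returned 'SUWYY6QF', offset=24
After 6 (read(2)): returned 'WE', offset=26
After 7 (seek(11, SET)): offset=11
After 8 (read(4)): returned 'WFVD', offset=15

Answer: WFVD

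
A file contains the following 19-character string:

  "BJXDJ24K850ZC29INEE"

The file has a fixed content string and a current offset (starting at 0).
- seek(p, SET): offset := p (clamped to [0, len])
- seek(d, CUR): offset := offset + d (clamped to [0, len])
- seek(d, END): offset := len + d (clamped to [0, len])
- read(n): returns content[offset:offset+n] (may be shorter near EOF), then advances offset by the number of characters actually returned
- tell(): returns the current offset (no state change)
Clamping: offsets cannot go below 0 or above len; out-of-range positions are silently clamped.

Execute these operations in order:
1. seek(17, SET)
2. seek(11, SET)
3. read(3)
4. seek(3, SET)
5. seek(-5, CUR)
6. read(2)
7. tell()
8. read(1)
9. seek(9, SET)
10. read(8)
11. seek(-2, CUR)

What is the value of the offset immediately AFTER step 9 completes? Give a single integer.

Answer: 9

Derivation:
After 1 (seek(17, SET)): offset=17
After 2 (seek(11, SET)): offset=11
After 3 (read(3)): returned 'ZC2', offset=14
After 4 (seek(3, SET)): offset=3
After 5 (seek(-5, CUR)): offset=0
After 6 (read(2)): returned 'BJ', offset=2
After 7 (tell()): offset=2
After 8 (read(1)): returned 'X', offset=3
After 9 (seek(9, SET)): offset=9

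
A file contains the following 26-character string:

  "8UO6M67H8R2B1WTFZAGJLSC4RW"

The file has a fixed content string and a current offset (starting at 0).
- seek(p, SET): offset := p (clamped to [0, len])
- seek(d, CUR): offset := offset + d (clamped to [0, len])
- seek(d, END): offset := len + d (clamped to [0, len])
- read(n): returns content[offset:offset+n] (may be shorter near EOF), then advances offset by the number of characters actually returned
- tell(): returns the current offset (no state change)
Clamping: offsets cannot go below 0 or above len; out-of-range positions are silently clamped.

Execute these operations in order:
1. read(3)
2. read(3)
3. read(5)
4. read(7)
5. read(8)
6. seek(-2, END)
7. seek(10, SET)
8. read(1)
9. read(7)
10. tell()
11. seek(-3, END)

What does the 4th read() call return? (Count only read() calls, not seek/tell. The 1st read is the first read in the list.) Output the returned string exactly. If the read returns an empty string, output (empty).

Answer: B1WTFZA

Derivation:
After 1 (read(3)): returned '8UO', offset=3
After 2 (read(3)): returned '6M6', offset=6
After 3 (read(5)): returned '7H8R2', offset=11
After 4 (read(7)): returned 'B1WTFZA', offset=18
After 5 (read(8)): returned 'GJLSC4RW', offset=26
After 6 (seek(-2, END)): offset=24
After 7 (seek(10, SET)): offset=10
After 8 (read(1)): returned '2', offset=11
After 9 (read(7)): returned 'B1WTFZA', offset=18
After 10 (tell()): offset=18
After 11 (seek(-3, END)): offset=23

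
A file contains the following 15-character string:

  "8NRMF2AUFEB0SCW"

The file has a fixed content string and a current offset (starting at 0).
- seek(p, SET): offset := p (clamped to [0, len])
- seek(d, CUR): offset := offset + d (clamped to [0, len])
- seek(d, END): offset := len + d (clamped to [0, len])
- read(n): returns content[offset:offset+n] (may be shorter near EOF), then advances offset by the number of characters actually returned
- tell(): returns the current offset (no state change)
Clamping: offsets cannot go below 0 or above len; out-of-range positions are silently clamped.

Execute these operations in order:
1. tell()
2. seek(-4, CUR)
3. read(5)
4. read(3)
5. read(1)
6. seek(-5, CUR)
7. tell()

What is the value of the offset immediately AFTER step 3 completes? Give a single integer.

Answer: 5

Derivation:
After 1 (tell()): offset=0
After 2 (seek(-4, CUR)): offset=0
After 3 (read(5)): returned '8NRMF', offset=5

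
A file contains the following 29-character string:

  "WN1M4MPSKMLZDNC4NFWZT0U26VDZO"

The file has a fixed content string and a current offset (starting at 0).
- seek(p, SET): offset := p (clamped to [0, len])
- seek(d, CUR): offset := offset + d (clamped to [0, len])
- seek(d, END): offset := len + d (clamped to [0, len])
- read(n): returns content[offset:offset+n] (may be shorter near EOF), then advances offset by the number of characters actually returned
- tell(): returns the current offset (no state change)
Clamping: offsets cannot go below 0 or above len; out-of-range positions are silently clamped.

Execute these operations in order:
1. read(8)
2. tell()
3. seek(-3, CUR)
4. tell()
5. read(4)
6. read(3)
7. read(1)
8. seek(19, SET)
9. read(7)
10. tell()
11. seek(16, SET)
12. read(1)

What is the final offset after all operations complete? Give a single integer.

After 1 (read(8)): returned 'WN1M4MPS', offset=8
After 2 (tell()): offset=8
After 3 (seek(-3, CUR)): offset=5
After 4 (tell()): offset=5
After 5 (read(4)): returned 'MPSK', offset=9
After 6 (read(3)): returned 'MLZ', offset=12
After 7 (read(1)): returned 'D', offset=13
After 8 (seek(19, SET)): offset=19
After 9 (read(7)): returned 'ZT0U26V', offset=26
After 10 (tell()): offset=26
After 11 (seek(16, SET)): offset=16
After 12 (read(1)): returned 'N', offset=17

Answer: 17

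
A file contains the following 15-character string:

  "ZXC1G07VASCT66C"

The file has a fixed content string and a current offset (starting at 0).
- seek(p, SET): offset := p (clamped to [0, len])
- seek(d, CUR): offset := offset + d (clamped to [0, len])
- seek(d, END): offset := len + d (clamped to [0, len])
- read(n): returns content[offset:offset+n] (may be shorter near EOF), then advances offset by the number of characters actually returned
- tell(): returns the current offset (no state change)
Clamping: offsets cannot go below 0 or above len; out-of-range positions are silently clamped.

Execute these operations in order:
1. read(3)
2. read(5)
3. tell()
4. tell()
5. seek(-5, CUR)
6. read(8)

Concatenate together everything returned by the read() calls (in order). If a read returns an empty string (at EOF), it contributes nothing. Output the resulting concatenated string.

After 1 (read(3)): returned 'ZXC', offset=3
After 2 (read(5)): returned '1G07V', offset=8
After 3 (tell()): offset=8
After 4 (tell()): offset=8
After 5 (seek(-5, CUR)): offset=3
After 6 (read(8)): returned '1G07VASC', offset=11

Answer: ZXC1G07V1G07VASC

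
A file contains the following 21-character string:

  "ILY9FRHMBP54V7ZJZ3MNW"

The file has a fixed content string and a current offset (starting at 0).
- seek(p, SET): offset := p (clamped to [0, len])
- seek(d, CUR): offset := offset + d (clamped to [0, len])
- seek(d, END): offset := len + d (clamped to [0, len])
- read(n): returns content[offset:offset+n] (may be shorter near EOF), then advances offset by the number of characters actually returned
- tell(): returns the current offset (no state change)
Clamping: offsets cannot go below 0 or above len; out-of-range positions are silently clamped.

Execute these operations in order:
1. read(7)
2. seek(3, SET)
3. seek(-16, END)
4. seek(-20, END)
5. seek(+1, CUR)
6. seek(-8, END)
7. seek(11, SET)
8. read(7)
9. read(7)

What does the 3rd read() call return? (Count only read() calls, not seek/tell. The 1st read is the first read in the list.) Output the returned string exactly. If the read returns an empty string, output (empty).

Answer: MNW

Derivation:
After 1 (read(7)): returned 'ILY9FRH', offset=7
After 2 (seek(3, SET)): offset=3
After 3 (seek(-16, END)): offset=5
After 4 (seek(-20, END)): offset=1
After 5 (seek(+1, CUR)): offset=2
After 6 (seek(-8, END)): offset=13
After 7 (seek(11, SET)): offset=11
After 8 (read(7)): returned '4V7ZJZ3', offset=18
After 9 (read(7)): returned 'MNW', offset=21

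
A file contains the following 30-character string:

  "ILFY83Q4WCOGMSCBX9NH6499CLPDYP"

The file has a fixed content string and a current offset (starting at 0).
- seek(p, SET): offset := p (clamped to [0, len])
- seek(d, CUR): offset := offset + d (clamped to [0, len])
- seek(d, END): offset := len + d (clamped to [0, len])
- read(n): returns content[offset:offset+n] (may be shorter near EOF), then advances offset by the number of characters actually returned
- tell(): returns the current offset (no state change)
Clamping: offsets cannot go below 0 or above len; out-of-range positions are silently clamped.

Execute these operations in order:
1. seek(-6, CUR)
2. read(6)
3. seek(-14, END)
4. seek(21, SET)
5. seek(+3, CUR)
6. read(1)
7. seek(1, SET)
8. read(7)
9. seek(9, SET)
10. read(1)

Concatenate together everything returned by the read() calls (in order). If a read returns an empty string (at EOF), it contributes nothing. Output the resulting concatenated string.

Answer: ILFY83CLFY83Q4C

Derivation:
After 1 (seek(-6, CUR)): offset=0
After 2 (read(6)): returned 'ILFY83', offset=6
After 3 (seek(-14, END)): offset=16
After 4 (seek(21, SET)): offset=21
After 5 (seek(+3, CUR)): offset=24
After 6 (read(1)): returned 'C', offset=25
After 7 (seek(1, SET)): offset=1
After 8 (read(7)): returned 'LFY83Q4', offset=8
After 9 (seek(9, SET)): offset=9
After 10 (read(1)): returned 'C', offset=10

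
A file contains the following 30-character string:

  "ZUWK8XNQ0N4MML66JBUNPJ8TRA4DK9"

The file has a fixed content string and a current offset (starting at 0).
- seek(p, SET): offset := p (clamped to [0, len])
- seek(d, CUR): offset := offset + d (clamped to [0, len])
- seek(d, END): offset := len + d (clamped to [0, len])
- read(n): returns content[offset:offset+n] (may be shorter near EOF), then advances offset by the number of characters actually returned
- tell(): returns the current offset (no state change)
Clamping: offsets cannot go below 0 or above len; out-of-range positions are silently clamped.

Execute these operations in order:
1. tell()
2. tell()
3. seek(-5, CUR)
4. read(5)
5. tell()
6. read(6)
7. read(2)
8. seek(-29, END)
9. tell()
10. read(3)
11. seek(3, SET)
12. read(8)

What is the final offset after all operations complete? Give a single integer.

Answer: 11

Derivation:
After 1 (tell()): offset=0
After 2 (tell()): offset=0
After 3 (seek(-5, CUR)): offset=0
After 4 (read(5)): returned 'ZUWK8', offset=5
After 5 (tell()): offset=5
After 6 (read(6)): returned 'XNQ0N4', offset=11
After 7 (read(2)): returned 'MM', offset=13
After 8 (seek(-29, END)): offset=1
After 9 (tell()): offset=1
After 10 (read(3)): returned 'UWK', offset=4
After 11 (seek(3, SET)): offset=3
After 12 (read(8)): returned 'K8XNQ0N4', offset=11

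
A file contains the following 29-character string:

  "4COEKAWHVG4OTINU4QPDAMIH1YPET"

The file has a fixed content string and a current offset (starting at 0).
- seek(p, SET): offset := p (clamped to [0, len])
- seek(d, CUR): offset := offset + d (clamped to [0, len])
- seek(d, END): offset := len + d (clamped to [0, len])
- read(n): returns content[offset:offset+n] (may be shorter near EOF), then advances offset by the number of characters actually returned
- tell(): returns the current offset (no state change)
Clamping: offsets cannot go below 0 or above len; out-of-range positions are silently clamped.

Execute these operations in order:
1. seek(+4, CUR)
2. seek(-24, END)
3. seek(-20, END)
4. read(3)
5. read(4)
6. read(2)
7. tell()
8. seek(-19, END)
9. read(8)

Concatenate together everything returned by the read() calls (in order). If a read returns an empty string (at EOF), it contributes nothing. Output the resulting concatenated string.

Answer: G4OTINU4Q4OTINU4Q

Derivation:
After 1 (seek(+4, CUR)): offset=4
After 2 (seek(-24, END)): offset=5
After 3 (seek(-20, END)): offset=9
After 4 (read(3)): returned 'G4O', offset=12
After 5 (read(4)): returned 'TINU', offset=16
After 6 (read(2)): returned '4Q', offset=18
After 7 (tell()): offset=18
After 8 (seek(-19, END)): offset=10
After 9 (read(8)): returned '4OTINU4Q', offset=18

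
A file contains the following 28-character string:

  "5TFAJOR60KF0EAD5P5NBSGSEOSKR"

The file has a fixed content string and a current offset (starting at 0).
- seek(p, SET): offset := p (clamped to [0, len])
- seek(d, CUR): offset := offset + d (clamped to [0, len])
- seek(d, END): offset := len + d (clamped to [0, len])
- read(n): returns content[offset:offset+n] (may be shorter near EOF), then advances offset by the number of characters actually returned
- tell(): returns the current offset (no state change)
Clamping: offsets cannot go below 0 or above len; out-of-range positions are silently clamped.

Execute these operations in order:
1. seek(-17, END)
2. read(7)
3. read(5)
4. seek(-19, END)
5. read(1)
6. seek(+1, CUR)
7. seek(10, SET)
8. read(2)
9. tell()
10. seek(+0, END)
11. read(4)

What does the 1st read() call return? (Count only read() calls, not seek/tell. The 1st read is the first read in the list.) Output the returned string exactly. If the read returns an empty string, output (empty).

Answer: 0EAD5P5

Derivation:
After 1 (seek(-17, END)): offset=11
After 2 (read(7)): returned '0EAD5P5', offset=18
After 3 (read(5)): returned 'NBSGS', offset=23
After 4 (seek(-19, END)): offset=9
After 5 (read(1)): returned 'K', offset=10
After 6 (seek(+1, CUR)): offset=11
After 7 (seek(10, SET)): offset=10
After 8 (read(2)): returned 'F0', offset=12
After 9 (tell()): offset=12
After 10 (seek(+0, END)): offset=28
After 11 (read(4)): returned '', offset=28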